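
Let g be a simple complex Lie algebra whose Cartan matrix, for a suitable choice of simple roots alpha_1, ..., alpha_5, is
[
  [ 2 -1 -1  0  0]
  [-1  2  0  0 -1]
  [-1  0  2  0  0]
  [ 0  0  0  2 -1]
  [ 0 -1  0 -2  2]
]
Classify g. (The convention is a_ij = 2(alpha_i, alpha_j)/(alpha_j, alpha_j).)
B_5

The matrix has rank 5 with 2's on the diagonal. Reading the off-diagonal entries as Dynkin edges (a single edge where a_ij = a_ji = -1; a double or triple edge where a_ij * a_ji = 2 or 3), the diagram is a chain of 5 nodes with a double edge at one end; the terminal node there is the unique short simple root (B_5). One simple-root ordering that puts it in standard form is (alpha_3, alpha_1, alpha_2, alpha_5, alpha_4). So the algebra is type B_5, i.e. so(11).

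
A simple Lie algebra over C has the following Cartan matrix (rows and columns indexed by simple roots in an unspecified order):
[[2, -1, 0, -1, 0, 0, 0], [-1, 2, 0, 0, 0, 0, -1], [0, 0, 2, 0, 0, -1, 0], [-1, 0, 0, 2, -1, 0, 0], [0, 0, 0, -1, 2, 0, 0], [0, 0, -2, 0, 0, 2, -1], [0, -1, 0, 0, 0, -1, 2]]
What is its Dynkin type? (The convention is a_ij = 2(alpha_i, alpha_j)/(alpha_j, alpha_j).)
B7

The matrix has rank 7 with 2's on the diagonal. Reading the off-diagonal entries as Dynkin edges (a single edge where a_ij = a_ji = -1; a double or triple edge where a_ij * a_ji = 2 or 3), the diagram is a chain of 7 nodes with a double edge at one end; the terminal node there is the unique short simple root (B_7). One simple-root ordering that puts it in standard form is (alpha_5, alpha_4, alpha_1, alpha_2, alpha_7, alpha_6, alpha_3). So the algebra is type B_7, i.e. so(15).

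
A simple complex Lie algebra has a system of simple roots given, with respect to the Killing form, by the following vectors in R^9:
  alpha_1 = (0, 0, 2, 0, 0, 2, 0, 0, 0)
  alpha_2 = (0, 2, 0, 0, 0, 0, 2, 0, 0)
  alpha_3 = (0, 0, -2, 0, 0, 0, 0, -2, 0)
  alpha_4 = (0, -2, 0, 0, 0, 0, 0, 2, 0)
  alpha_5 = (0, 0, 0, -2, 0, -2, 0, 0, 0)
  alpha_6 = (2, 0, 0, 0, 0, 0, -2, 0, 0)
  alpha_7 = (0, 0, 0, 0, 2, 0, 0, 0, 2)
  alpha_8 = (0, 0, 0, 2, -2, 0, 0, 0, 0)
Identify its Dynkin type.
Compute the Cartan integers a_ij = 2(alpha_i, alpha_j)/(alpha_j, alpha_j); the resulting 8x8 Cartan matrix is
[[2, 0, -1, 0, -1, 0, 0, 0], [0, 2, 0, -1, 0, -1, 0, 0], [-1, 0, 2, -1, 0, 0, 0, 0], [0, -1, -1, 2, 0, 0, 0, 0], [-1, 0, 0, 0, 2, 0, 0, -1], [0, -1, 0, 0, 0, 2, 0, 0], [0, 0, 0, 0, 0, 0, 2, -1], [0, 0, 0, 0, -1, 0, -1, 2]].
All simple roots have the same length, so the diagram is simply laced. The associated Dynkin diagram is a chain of 8 nodes with single edges (A_8), so the type is A_8 (the algebra sl(9)).

A_8 (sl(9))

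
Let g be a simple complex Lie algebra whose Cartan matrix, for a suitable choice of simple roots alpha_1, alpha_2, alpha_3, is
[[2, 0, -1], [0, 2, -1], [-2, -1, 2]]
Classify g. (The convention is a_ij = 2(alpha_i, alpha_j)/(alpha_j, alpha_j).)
B3

The matrix has rank 3 with 2's on the diagonal. Reading the off-diagonal entries as Dynkin edges (a single edge where a_ij = a_ji = -1; a double or triple edge where a_ij * a_ji = 2 or 3), the diagram is a chain of 3 nodes with a double edge at one end; the terminal node there is the unique short simple root (B_3). One simple-root ordering that puts it in standard form is (alpha_2, alpha_3, alpha_1). So the algebra is type B_3, i.e. so(7).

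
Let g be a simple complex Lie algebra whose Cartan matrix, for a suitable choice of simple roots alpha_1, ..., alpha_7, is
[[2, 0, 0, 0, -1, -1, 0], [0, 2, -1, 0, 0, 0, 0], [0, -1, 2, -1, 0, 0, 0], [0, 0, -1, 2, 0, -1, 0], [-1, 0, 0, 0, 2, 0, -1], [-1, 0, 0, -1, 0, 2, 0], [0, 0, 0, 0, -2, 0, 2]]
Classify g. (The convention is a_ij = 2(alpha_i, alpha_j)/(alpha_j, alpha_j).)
The matrix has rank 7 with 2's on the diagonal. Reading the off-diagonal entries as Dynkin edges (a single edge where a_ij = a_ji = -1; a double or triple edge where a_ij * a_ji = 2 or 3), the diagram is a chain of 7 nodes with a double edge at one end; the terminal node there is the unique long simple root (C_7). One simple-root ordering that puts it in standard form is (alpha_2, alpha_3, alpha_4, alpha_6, alpha_1, alpha_5, alpha_7). So the algebra is type C_7, i.e. sp(14).

C_7 (sp(14))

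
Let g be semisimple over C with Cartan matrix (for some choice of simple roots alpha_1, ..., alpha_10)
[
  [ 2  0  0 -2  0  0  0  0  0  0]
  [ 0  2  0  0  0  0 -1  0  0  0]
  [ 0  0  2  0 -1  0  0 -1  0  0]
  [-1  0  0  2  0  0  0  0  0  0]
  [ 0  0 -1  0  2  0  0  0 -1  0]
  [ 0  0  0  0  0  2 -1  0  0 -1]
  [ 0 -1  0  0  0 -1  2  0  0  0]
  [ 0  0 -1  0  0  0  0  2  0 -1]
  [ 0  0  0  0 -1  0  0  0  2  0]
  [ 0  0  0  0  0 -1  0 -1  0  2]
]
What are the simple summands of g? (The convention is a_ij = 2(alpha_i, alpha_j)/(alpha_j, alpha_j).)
A_8 (sl(9)) + B_2 (so(5))

The diagram associated to this matrix has two connected components: the simple roots {alpha_2, alpha_3, alpha_5, alpha_6, alpha_7, alpha_8, alpha_9, alpha_10} form a chain of 8 nodes with single edges (A_8), and {alpha_1, alpha_4} form a chain of 2 nodes with a double edge at one end; the terminal node there is the unique short simple root (B_2). A semisimple Lie algebra decomposes uniquely as the direct sum of simple ideals, one per connected component of its Dynkin diagram, so g ≅ A_8 ⊕ B_2 (dimension 80 + 10 = 90).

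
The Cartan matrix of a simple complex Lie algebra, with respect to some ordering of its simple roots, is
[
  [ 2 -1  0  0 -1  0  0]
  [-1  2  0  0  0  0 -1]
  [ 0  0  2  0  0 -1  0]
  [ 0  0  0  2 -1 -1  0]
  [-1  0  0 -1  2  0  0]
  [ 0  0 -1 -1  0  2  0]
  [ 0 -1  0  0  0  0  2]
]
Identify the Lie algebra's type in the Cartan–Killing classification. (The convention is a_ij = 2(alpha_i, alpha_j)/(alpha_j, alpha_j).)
A_7 (sl(8))

The matrix has rank 7 with 2's on the diagonal. Reading the off-diagonal entries as Dynkin edges (a single edge where a_ij = a_ji = -1; a double or triple edge where a_ij * a_ji = 2 or 3), the diagram is a chain of 7 nodes with single edges (A_7). One simple-root ordering that puts it in standard form is (alpha_3, alpha_6, alpha_4, alpha_5, alpha_1, alpha_2, alpha_7). So the algebra is type A_7, i.e. sl(8).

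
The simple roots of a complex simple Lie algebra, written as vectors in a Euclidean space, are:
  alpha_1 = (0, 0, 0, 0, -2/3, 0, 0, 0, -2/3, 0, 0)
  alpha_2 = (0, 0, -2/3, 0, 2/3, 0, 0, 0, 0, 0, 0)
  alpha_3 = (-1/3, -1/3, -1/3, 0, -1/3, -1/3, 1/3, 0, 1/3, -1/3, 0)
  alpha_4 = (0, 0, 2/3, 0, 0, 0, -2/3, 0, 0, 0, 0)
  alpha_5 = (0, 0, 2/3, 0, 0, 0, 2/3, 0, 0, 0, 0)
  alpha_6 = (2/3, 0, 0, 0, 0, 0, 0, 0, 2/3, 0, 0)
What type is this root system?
Compute the Cartan integers a_ij = 2(alpha_i, alpha_j)/(alpha_j, alpha_j); the resulting 6x6 Cartan matrix is
[[2, -1, 0, 0, 0, -1], [-1, 2, 0, -1, -1, 0], [0, 0, 2, -1, 0, 0], [0, -1, -1, 2, 0, 0], [0, -1, 0, 0, 2, 0], [-1, 0, 0, 0, 0, 2]].
All simple roots have the same length, so the diagram is simply laced. The associated Dynkin diagram is a chain of 5 nodes with one extra node attached to the third node from one end (E_6), so the type is E_6.

E6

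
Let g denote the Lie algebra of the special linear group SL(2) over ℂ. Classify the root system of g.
A_1

This is sl(2), which has dimension 2^2 - 1 = 3 and rank 2 - 1 = 1 (a Cartan subalgebra is the diagonal traceless matrices). In the classification of classical Lie algebras, the special linear algebra sl(n+1) has type A_n; here n = 1, so the Dynkin diagram is a chain of 1 nodes with single edges (A_1). Hence the type is A_1.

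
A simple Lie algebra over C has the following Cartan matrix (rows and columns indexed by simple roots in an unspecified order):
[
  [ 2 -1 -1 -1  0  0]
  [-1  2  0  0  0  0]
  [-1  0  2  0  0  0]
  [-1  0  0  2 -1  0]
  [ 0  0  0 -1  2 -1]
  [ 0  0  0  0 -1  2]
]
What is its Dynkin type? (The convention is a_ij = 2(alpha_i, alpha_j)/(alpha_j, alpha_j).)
The matrix has rank 6 with 2's on the diagonal. Reading the off-diagonal entries as Dynkin edges (a single edge where a_ij = a_ji = -1; a double or triple edge where a_ij * a_ji = 2 or 3), the diagram is a chain of 4 nodes with a fork of two nodes at one end (D_6). One simple-root ordering that puts it in standard form is (alpha_6, alpha_5, alpha_4, alpha_1, alpha_3, alpha_2). So the algebra is type D_6, i.e. so(12).

type D_6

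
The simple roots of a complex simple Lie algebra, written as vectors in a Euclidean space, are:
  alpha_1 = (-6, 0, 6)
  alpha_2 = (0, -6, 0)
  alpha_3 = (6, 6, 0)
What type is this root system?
B3

Compute the Cartan integers a_ij = 2(alpha_i, alpha_j)/(alpha_j, alpha_j); the resulting 3x3 Cartan matrix is
[[2, 0, -1], [0, 2, -1], [-1, -2, 2]].
The roots have two lengths (squared-length ratio 2:1); the short ones are alpha_{2}. The associated Dynkin diagram is a chain of 3 nodes with a double edge at one end; the terminal node there is the unique short simple root (B_3), so the type is B_3 (the algebra so(7)).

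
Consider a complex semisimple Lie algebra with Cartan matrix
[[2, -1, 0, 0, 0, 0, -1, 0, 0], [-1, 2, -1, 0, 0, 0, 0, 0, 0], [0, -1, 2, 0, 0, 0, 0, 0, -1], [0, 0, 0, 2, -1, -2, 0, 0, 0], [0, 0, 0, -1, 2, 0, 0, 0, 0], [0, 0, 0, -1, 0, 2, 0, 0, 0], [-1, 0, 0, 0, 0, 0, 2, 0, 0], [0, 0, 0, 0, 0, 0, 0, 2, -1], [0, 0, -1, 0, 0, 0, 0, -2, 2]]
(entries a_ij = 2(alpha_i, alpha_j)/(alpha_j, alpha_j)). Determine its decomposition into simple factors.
type B_3 ⊕ type B_6

The diagram associated to this matrix has two connected components: the simple roots {alpha_4, alpha_5, alpha_6} form a chain of 3 nodes with a double edge at one end; the terminal node there is the unique short simple root (B_3), and {alpha_1, alpha_2, alpha_3, alpha_7, alpha_8, alpha_9} form a chain of 6 nodes with a double edge at one end; the terminal node there is the unique short simple root (B_6). A semisimple Lie algebra decomposes uniquely as the direct sum of simple ideals, one per connected component of its Dynkin diagram, so g ≅ B_3 ⊕ B_6 (dimension 21 + 78 = 99).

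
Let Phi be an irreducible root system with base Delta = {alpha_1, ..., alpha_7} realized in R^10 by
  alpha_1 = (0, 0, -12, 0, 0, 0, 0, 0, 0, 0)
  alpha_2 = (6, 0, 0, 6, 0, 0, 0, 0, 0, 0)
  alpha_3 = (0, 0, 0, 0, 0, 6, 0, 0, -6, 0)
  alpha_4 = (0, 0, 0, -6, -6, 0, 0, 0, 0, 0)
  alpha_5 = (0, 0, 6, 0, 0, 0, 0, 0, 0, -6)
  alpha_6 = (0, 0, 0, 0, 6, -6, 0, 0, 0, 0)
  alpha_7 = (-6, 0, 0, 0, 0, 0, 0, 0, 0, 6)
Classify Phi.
Compute the Cartan integers a_ij = 2(alpha_i, alpha_j)/(alpha_j, alpha_j); the resulting 7x7 Cartan matrix is
[[2, 0, 0, 0, -2, 0, 0], [0, 2, 0, -1, 0, 0, -1], [0, 0, 2, 0, 0, -1, 0], [0, -1, 0, 2, 0, -1, 0], [-1, 0, 0, 0, 2, 0, -1], [0, 0, -1, -1, 0, 2, 0], [0, -1, 0, 0, -1, 0, 2]].
The roots have two lengths (squared-length ratio 2:1); the short ones are alpha_{2,3,4,5,6,7}. The associated Dynkin diagram is a chain of 7 nodes with a double edge at one end; the terminal node there is the unique long simple root (C_7), so the type is C_7 (the algebra sp(14)).

C7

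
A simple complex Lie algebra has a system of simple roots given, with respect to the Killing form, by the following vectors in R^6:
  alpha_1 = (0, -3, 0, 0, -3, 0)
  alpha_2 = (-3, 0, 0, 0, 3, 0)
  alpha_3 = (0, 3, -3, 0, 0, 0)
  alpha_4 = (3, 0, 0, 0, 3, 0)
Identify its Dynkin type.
D4

Compute the Cartan integers a_ij = 2(alpha_i, alpha_j)/(alpha_j, alpha_j); the resulting 4x4 Cartan matrix is
[[2, -1, -1, -1], [-1, 2, 0, 0], [-1, 0, 2, 0], [-1, 0, 0, 2]].
All simple roots have the same length, so the diagram is simply laced. The associated Dynkin diagram is a chain of 2 nodes with a fork of two nodes at one end (D_4), so the type is D_4 (the algebra so(8)).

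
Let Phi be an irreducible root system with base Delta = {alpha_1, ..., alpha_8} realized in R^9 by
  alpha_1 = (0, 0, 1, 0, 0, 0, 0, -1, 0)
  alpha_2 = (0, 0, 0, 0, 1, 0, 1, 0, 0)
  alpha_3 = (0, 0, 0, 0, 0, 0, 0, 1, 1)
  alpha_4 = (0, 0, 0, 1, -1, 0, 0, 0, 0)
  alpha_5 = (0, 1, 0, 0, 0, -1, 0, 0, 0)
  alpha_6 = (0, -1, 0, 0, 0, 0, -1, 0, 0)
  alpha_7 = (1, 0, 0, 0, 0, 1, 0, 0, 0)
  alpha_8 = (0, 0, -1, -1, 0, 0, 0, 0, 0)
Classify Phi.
Compute the Cartan integers a_ij = 2(alpha_i, alpha_j)/(alpha_j, alpha_j); the resulting 8x8 Cartan matrix is
[[2, 0, -1, 0, 0, 0, 0, -1], [0, 2, 0, -1, 0, -1, 0, 0], [-1, 0, 2, 0, 0, 0, 0, 0], [0, -1, 0, 2, 0, 0, 0, -1], [0, 0, 0, 0, 2, -1, -1, 0], [0, -1, 0, 0, -1, 2, 0, 0], [0, 0, 0, 0, -1, 0, 2, 0], [-1, 0, 0, -1, 0, 0, 0, 2]].
All simple roots have the same length, so the diagram is simply laced. The associated Dynkin diagram is a chain of 8 nodes with single edges (A_8), so the type is A_8 (the algebra sl(9)).

type A_8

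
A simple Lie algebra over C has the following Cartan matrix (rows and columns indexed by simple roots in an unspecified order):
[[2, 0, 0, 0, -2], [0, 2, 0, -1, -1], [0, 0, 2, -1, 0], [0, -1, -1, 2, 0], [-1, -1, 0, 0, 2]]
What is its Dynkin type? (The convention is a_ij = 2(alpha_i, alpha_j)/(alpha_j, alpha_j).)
type C_5

The matrix has rank 5 with 2's on the diagonal. Reading the off-diagonal entries as Dynkin edges (a single edge where a_ij = a_ji = -1; a double or triple edge where a_ij * a_ji = 2 or 3), the diagram is a chain of 5 nodes with a double edge at one end; the terminal node there is the unique long simple root (C_5). One simple-root ordering that puts it in standard form is (alpha_3, alpha_4, alpha_2, alpha_5, alpha_1). So the algebra is type C_5, i.e. sp(10).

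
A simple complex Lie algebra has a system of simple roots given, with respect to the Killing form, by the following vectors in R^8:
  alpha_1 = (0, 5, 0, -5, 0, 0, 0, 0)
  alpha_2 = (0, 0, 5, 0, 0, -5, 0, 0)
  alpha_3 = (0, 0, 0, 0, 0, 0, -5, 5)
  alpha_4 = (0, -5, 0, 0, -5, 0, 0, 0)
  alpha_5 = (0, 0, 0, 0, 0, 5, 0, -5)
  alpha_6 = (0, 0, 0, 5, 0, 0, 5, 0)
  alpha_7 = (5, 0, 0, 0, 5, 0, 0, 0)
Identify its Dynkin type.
A_7 (sl(8))

Compute the Cartan integers a_ij = 2(alpha_i, alpha_j)/(alpha_j, alpha_j); the resulting 7x7 Cartan matrix is
[[2, 0, 0, -1, 0, -1, 0], [0, 2, 0, 0, -1, 0, 0], [0, 0, 2, 0, -1, -1, 0], [-1, 0, 0, 2, 0, 0, -1], [0, -1, -1, 0, 2, 0, 0], [-1, 0, -1, 0, 0, 2, 0], [0, 0, 0, -1, 0, 0, 2]].
All simple roots have the same length, so the diagram is simply laced. The associated Dynkin diagram is a chain of 7 nodes with single edges (A_7), so the type is A_7 (the algebra sl(8)).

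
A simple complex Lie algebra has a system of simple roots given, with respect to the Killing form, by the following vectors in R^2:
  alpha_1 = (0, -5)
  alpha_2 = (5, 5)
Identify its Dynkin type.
B_2 (so(5))

Compute the Cartan integers a_ij = 2(alpha_i, alpha_j)/(alpha_j, alpha_j); the resulting 2x2 Cartan matrix is
[[2, -1], [-2, 2]].
The roots have two lengths (squared-length ratio 2:1); the short ones are alpha_{1}. The associated Dynkin diagram is a chain of 2 nodes with a double edge at one end; the terminal node there is the unique short simple root (B_2), so the type is B_2 (the algebra so(5)).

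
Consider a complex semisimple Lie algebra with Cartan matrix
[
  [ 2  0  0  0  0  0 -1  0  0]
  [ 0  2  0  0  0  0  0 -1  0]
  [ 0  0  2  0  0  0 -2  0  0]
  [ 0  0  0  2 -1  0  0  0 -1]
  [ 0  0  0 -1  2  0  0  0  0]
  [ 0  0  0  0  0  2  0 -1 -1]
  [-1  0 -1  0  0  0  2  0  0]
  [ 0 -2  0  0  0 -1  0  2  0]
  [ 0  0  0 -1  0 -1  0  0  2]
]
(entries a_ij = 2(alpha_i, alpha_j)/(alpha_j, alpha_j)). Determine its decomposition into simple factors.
B_6 + C_3

The diagram associated to this matrix has two connected components: the simple roots {alpha_2, alpha_4, alpha_5, alpha_6, alpha_8, alpha_9} form a chain of 6 nodes with a double edge at one end; the terminal node there is the unique short simple root (B_6), and {alpha_1, alpha_3, alpha_7} form a chain of 3 nodes with a double edge at one end; the terminal node there is the unique long simple root (C_3). A semisimple Lie algebra decomposes uniquely as the direct sum of simple ideals, one per connected component of its Dynkin diagram, so g ≅ B_6 ⊕ C_3 (dimension 78 + 21 = 99).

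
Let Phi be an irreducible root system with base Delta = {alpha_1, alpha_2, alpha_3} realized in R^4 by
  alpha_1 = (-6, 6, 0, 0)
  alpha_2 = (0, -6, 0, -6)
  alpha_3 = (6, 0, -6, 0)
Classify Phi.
type A_3

Compute the Cartan integers a_ij = 2(alpha_i, alpha_j)/(alpha_j, alpha_j); the resulting 3x3 Cartan matrix is
[[2, -1, -1], [-1, 2, 0], [-1, 0, 2]].
All simple roots have the same length, so the diagram is simply laced. The associated Dynkin diagram is a chain of 3 nodes with single edges (A_3), so the type is A_3 (the algebra sl(4)).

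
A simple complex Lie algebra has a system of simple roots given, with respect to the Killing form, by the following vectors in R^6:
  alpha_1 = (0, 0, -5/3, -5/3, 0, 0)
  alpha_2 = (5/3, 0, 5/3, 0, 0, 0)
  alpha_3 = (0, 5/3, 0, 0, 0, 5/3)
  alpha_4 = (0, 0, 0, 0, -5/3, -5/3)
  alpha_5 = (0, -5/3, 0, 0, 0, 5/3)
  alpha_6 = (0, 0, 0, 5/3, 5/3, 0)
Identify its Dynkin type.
D6

Compute the Cartan integers a_ij = 2(alpha_i, alpha_j)/(alpha_j, alpha_j); the resulting 6x6 Cartan matrix is
[[2, -1, 0, 0, 0, -1], [-1, 2, 0, 0, 0, 0], [0, 0, 2, -1, 0, 0], [0, 0, -1, 2, -1, -1], [0, 0, 0, -1, 2, 0], [-1, 0, 0, -1, 0, 2]].
All simple roots have the same length, so the diagram is simply laced. The associated Dynkin diagram is a chain of 4 nodes with a fork of two nodes at one end (D_6), so the type is D_6 (the algebra so(12)).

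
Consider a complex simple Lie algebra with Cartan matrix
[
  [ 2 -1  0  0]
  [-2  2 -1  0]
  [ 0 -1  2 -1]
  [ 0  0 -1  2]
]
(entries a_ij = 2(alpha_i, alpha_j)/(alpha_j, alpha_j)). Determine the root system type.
B4

The matrix has rank 4 with 2's on the diagonal. Reading the off-diagonal entries as Dynkin edges (a single edge where a_ij = a_ji = -1; a double or triple edge where a_ij * a_ji = 2 or 3), the diagram is a chain of 4 nodes with a double edge at one end; the terminal node there is the unique short simple root (B_4). One simple-root ordering that puts it in standard form is (alpha_4, alpha_3, alpha_2, alpha_1). So the algebra is type B_4, i.e. so(9).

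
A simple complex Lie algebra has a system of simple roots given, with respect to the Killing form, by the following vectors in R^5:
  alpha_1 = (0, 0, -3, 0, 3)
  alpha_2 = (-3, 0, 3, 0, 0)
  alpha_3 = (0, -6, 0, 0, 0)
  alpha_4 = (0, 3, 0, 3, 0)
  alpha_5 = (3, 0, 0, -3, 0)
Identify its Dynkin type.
Compute the Cartan integers a_ij = 2(alpha_i, alpha_j)/(alpha_j, alpha_j); the resulting 5x5 Cartan matrix is
[[2, -1, 0, 0, 0], [-1, 2, 0, 0, -1], [0, 0, 2, -2, 0], [0, 0, -1, 2, -1], [0, -1, 0, -1, 2]].
The roots have two lengths (squared-length ratio 2:1); the short ones are alpha_{1,2,4,5}. The associated Dynkin diagram is a chain of 5 nodes with a double edge at one end; the terminal node there is the unique long simple root (C_5), so the type is C_5 (the algebra sp(10)).

C_5 (sp(10))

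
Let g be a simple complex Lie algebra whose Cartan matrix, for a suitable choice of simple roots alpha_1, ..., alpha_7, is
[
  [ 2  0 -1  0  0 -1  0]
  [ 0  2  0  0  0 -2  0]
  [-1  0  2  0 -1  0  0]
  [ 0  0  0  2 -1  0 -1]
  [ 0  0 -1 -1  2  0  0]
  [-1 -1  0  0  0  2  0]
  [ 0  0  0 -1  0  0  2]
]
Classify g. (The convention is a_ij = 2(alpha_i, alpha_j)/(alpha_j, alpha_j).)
C_7

The matrix has rank 7 with 2's on the diagonal. Reading the off-diagonal entries as Dynkin edges (a single edge where a_ij = a_ji = -1; a double or triple edge where a_ij * a_ji = 2 or 3), the diagram is a chain of 7 nodes with a double edge at one end; the terminal node there is the unique long simple root (C_7). One simple-root ordering that puts it in standard form is (alpha_7, alpha_4, alpha_5, alpha_3, alpha_1, alpha_6, alpha_2). So the algebra is type C_7, i.e. sp(14).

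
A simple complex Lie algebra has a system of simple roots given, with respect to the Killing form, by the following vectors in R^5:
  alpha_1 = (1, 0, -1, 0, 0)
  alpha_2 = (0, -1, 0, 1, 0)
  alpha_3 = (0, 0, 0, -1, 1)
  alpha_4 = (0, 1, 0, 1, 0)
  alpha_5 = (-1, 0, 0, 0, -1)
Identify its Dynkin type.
Compute the Cartan integers a_ij = 2(alpha_i, alpha_j)/(alpha_j, alpha_j); the resulting 5x5 Cartan matrix is
[[2, 0, 0, 0, -1], [0, 2, -1, 0, 0], [0, -1, 2, -1, -1], [0, 0, -1, 2, 0], [-1, 0, -1, 0, 2]].
All simple roots have the same length, so the diagram is simply laced. The associated Dynkin diagram is a chain of 3 nodes with a fork of two nodes at one end (D_5), so the type is D_5 (the algebra so(10)).

D_5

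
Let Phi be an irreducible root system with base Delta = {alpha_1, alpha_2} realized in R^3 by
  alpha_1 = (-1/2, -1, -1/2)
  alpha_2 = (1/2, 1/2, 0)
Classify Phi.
G_2

Compute the Cartan integers a_ij = 2(alpha_i, alpha_j)/(alpha_j, alpha_j); the resulting 2x2 Cartan matrix is
[[2, -3], [-1, 2]].
The roots have two lengths (squared-length ratio 3:1); the short ones are alpha_{2}. The associated Dynkin diagram is two nodes joined by a triple edge (G_2), so the type is G_2.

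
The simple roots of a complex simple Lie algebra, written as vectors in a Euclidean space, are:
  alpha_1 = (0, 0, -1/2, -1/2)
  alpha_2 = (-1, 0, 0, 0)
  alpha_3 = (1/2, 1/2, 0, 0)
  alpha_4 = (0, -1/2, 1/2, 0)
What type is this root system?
C_4 (sp(8))

Compute the Cartan integers a_ij = 2(alpha_i, alpha_j)/(alpha_j, alpha_j); the resulting 4x4 Cartan matrix is
[[2, 0, 0, -1], [0, 2, -2, 0], [0, -1, 2, -1], [-1, 0, -1, 2]].
The roots have two lengths (squared-length ratio 2:1); the short ones are alpha_{1,3,4}. The associated Dynkin diagram is a chain of 4 nodes with a double edge at one end; the terminal node there is the unique long simple root (C_4), so the type is C_4 (the algebra sp(8)).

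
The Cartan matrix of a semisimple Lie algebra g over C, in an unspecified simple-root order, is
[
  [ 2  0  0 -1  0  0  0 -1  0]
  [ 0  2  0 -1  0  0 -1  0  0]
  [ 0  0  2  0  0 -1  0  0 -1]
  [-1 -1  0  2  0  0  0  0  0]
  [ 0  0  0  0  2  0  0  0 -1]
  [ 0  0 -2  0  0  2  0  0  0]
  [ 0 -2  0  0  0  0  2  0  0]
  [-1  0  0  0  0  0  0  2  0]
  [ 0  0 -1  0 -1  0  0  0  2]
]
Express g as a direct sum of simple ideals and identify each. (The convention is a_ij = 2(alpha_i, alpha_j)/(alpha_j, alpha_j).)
The diagram associated to this matrix has two connected components: the simple roots {alpha_3, alpha_5, alpha_6, alpha_9} form a chain of 4 nodes with a double edge at one end; the terminal node there is the unique long simple root (C_4), and {alpha_1, alpha_2, alpha_4, alpha_7, alpha_8} form a chain of 5 nodes with a double edge at one end; the terminal node there is the unique long simple root (C_5). A semisimple Lie algebra decomposes uniquely as the direct sum of simple ideals, one per connected component of its Dynkin diagram, so g ≅ C_4 ⊕ C_5 (dimension 36 + 55 = 91).

type C_4 ⊕ type C_5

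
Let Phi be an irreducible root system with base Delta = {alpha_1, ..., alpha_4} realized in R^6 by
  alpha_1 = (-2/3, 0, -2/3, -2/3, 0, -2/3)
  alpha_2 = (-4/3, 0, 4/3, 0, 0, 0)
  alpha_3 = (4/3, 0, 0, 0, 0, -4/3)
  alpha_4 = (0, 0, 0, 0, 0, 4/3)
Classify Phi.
type F_4

Compute the Cartan integers a_ij = 2(alpha_i, alpha_j)/(alpha_j, alpha_j); the resulting 4x4 Cartan matrix is
[[2, 0, 0, -1], [0, 2, -1, 0], [0, -1, 2, -2], [-1, 0, -1, 2]].
The roots have two lengths (squared-length ratio 2:1); the short ones are alpha_{1,4}. The associated Dynkin diagram is a chain of 4 nodes with a double edge between the middle two (F_4), so the type is F_4.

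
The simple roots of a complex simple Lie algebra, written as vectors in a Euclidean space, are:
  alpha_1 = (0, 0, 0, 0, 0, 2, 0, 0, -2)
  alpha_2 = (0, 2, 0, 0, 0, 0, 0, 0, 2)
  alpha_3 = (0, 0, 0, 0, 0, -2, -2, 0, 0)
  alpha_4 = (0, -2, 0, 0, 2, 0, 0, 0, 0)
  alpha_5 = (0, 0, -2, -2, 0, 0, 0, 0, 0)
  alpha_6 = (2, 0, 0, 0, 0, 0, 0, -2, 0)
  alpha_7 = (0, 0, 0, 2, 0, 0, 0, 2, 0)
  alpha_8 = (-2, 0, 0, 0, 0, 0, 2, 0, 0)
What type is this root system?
type A_8

Compute the Cartan integers a_ij = 2(alpha_i, alpha_j)/(alpha_j, alpha_j); the resulting 8x8 Cartan matrix is
[[2, -1, -1, 0, 0, 0, 0, 0], [-1, 2, 0, -1, 0, 0, 0, 0], [-1, 0, 2, 0, 0, 0, 0, -1], [0, -1, 0, 2, 0, 0, 0, 0], [0, 0, 0, 0, 2, 0, -1, 0], [0, 0, 0, 0, 0, 2, -1, -1], [0, 0, 0, 0, -1, -1, 2, 0], [0, 0, -1, 0, 0, -1, 0, 2]].
All simple roots have the same length, so the diagram is simply laced. The associated Dynkin diagram is a chain of 8 nodes with single edges (A_8), so the type is A_8 (the algebra sl(9)).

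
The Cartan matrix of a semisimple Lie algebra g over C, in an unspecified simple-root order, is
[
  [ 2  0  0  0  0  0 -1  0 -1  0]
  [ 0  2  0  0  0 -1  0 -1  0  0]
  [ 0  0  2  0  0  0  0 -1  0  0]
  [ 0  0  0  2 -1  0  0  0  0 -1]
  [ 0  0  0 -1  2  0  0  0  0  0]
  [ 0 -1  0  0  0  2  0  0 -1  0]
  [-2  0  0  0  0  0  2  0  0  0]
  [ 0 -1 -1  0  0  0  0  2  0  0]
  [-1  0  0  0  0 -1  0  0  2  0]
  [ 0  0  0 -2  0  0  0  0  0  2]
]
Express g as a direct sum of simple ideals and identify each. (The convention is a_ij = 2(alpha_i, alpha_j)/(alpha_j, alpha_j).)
type C_3 + type C_7

The diagram associated to this matrix has two connected components: the simple roots {alpha_4, alpha_5, alpha_10} form a chain of 3 nodes with a double edge at one end; the terminal node there is the unique long simple root (C_3), and {alpha_1, alpha_2, alpha_3, alpha_6, alpha_7, alpha_8, alpha_9} form a chain of 7 nodes with a double edge at one end; the terminal node there is the unique long simple root (C_7). A semisimple Lie algebra decomposes uniquely as the direct sum of simple ideals, one per connected component of its Dynkin diagram, so g ≅ C_3 ⊕ C_7 (dimension 21 + 105 = 126).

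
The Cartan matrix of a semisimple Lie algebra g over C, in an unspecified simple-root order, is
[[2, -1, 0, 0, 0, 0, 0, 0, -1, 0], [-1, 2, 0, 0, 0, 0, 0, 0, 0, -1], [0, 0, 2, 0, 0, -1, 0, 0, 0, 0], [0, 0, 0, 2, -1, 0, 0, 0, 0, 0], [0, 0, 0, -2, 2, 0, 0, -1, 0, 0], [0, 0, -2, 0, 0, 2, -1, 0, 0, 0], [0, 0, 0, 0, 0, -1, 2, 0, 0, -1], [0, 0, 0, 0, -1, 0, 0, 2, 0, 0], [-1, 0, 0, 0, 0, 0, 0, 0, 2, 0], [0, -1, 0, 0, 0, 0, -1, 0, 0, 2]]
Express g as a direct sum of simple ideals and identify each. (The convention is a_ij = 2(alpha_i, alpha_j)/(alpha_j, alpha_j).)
The diagram associated to this matrix has two connected components: the simple roots {alpha_4, alpha_5, alpha_8} form a chain of 3 nodes with a double edge at one end; the terminal node there is the unique short simple root (B_3), and {alpha_1, alpha_2, alpha_3, alpha_6, alpha_7, alpha_9, alpha_10} form a chain of 7 nodes with a double edge at one end; the terminal node there is the unique short simple root (B_7). A semisimple Lie algebra decomposes uniquely as the direct sum of simple ideals, one per connected component of its Dynkin diagram, so g ≅ B_3 ⊕ B_7 (dimension 21 + 105 = 126).

type B_3 + type B_7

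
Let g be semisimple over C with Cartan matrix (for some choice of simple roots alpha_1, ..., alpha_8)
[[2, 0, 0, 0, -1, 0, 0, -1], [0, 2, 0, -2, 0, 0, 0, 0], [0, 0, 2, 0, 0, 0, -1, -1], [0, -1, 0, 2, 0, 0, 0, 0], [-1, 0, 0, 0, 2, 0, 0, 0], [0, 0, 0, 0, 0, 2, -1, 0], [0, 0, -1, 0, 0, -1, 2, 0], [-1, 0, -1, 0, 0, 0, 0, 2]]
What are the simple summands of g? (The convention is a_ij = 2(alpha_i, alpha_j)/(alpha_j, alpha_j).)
A_6 ⊕ B_2

The diagram associated to this matrix has two connected components: the simple roots {alpha_1, alpha_3, alpha_5, alpha_6, alpha_7, alpha_8} form a chain of 6 nodes with single edges (A_6), and {alpha_2, alpha_4} form a chain of 2 nodes with a double edge at one end; the terminal node there is the unique short simple root (B_2). A semisimple Lie algebra decomposes uniquely as the direct sum of simple ideals, one per connected component of its Dynkin diagram, so g ≅ A_6 ⊕ B_2 (dimension 48 + 10 = 58).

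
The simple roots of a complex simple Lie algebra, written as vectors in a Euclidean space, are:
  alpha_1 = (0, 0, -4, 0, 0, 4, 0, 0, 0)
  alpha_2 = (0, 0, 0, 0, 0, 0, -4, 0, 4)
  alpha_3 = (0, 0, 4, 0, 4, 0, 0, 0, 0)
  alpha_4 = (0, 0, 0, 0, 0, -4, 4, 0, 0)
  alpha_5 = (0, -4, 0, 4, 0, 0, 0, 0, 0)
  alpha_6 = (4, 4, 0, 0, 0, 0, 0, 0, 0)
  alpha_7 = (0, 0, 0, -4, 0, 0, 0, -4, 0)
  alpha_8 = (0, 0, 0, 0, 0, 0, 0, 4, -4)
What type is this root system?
type A_8

Compute the Cartan integers a_ij = 2(alpha_i, alpha_j)/(alpha_j, alpha_j); the resulting 8x8 Cartan matrix is
[[2, 0, -1, -1, 0, 0, 0, 0], [0, 2, 0, -1, 0, 0, 0, -1], [-1, 0, 2, 0, 0, 0, 0, 0], [-1, -1, 0, 2, 0, 0, 0, 0], [0, 0, 0, 0, 2, -1, -1, 0], [0, 0, 0, 0, -1, 2, 0, 0], [0, 0, 0, 0, -1, 0, 2, -1], [0, -1, 0, 0, 0, 0, -1, 2]].
All simple roots have the same length, so the diagram is simply laced. The associated Dynkin diagram is a chain of 8 nodes with single edges (A_8), so the type is A_8 (the algebra sl(9)).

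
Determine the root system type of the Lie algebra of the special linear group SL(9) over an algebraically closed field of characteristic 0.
type A_8

This is sl(9), which has dimension 9^2 - 1 = 80 and rank 9 - 1 = 8 (a Cartan subalgebra is the diagonal traceless matrices). In the classification of classical Lie algebras, the special linear algebra sl(n+1) has type A_n; here n = 8, so the Dynkin diagram is a chain of 8 nodes with single edges (A_8). Hence the type is A_8.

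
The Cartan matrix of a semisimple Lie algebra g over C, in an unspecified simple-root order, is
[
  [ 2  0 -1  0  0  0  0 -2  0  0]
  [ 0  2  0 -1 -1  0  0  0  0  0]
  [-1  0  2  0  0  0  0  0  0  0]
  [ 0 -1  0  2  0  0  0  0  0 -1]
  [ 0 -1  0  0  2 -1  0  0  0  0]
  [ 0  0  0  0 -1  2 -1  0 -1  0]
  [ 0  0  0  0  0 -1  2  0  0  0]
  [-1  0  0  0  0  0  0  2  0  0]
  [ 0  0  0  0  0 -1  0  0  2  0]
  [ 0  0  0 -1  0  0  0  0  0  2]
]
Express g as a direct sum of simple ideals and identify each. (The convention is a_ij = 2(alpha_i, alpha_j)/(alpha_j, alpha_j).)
B_3 + D_7

The diagram associated to this matrix has two connected components: the simple roots {alpha_1, alpha_3, alpha_8} form a chain of 3 nodes with a double edge at one end; the terminal node there is the unique short simple root (B_3), and {alpha_2, alpha_4, alpha_5, alpha_6, alpha_7, alpha_9, alpha_10} form a chain of 5 nodes with a fork of two nodes at one end (D_7). A semisimple Lie algebra decomposes uniquely as the direct sum of simple ideals, one per connected component of its Dynkin diagram, so g ≅ B_3 ⊕ D_7 (dimension 21 + 91 = 112).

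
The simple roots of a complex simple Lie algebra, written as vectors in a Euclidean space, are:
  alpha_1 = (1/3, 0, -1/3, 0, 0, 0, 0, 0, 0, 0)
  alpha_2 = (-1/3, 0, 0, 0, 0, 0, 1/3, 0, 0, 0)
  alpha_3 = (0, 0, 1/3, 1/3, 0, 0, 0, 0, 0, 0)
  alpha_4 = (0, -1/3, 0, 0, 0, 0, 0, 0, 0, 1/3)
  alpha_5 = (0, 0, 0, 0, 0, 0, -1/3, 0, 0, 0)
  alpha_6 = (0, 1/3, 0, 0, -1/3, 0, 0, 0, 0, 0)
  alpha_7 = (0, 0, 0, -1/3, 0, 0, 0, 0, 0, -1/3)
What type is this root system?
B_7 (so(15))

Compute the Cartan integers a_ij = 2(alpha_i, alpha_j)/(alpha_j, alpha_j); the resulting 7x7 Cartan matrix is
[[2, -1, -1, 0, 0, 0, 0], [-1, 2, 0, 0, -2, 0, 0], [-1, 0, 2, 0, 0, 0, -1], [0, 0, 0, 2, 0, -1, -1], [0, -1, 0, 0, 2, 0, 0], [0, 0, 0, -1, 0, 2, 0], [0, 0, -1, -1, 0, 0, 2]].
The roots have two lengths (squared-length ratio 2:1); the short ones are alpha_{5}. The associated Dynkin diagram is a chain of 7 nodes with a double edge at one end; the terminal node there is the unique short simple root (B_7), so the type is B_7 (the algebra so(15)).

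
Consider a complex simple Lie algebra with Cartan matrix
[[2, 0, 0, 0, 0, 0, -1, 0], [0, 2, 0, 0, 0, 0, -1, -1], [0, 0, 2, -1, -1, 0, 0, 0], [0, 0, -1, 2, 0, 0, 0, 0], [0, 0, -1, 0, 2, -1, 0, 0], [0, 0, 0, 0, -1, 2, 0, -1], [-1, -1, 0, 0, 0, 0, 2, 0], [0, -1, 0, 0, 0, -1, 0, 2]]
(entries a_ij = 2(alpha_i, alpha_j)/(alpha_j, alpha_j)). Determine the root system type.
A8

The matrix has rank 8 with 2's on the diagonal. Reading the off-diagonal entries as Dynkin edges (a single edge where a_ij = a_ji = -1; a double or triple edge where a_ij * a_ji = 2 or 3), the diagram is a chain of 8 nodes with single edges (A_8). One simple-root ordering that puts it in standard form is (alpha_4, alpha_3, alpha_5, alpha_6, alpha_8, alpha_2, alpha_7, alpha_1). So the algebra is type A_8, i.e. sl(9).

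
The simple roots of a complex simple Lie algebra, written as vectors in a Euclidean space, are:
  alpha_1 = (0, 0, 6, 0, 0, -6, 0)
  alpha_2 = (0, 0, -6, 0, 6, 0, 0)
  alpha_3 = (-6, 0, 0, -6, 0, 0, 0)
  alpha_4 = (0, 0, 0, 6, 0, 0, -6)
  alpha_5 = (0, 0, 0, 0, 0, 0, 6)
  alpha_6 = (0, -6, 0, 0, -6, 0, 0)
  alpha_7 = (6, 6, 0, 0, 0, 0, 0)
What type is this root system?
Compute the Cartan integers a_ij = 2(alpha_i, alpha_j)/(alpha_j, alpha_j); the resulting 7x7 Cartan matrix is
[[2, -1, 0, 0, 0, 0, 0], [-1, 2, 0, 0, 0, -1, 0], [0, 0, 2, -1, 0, 0, -1], [0, 0, -1, 2, -2, 0, 0], [0, 0, 0, -1, 2, 0, 0], [0, -1, 0, 0, 0, 2, -1], [0, 0, -1, 0, 0, -1, 2]].
The roots have two lengths (squared-length ratio 2:1); the short ones are alpha_{5}. The associated Dynkin diagram is a chain of 7 nodes with a double edge at one end; the terminal node there is the unique short simple root (B_7), so the type is B_7 (the algebra so(15)).

type B_7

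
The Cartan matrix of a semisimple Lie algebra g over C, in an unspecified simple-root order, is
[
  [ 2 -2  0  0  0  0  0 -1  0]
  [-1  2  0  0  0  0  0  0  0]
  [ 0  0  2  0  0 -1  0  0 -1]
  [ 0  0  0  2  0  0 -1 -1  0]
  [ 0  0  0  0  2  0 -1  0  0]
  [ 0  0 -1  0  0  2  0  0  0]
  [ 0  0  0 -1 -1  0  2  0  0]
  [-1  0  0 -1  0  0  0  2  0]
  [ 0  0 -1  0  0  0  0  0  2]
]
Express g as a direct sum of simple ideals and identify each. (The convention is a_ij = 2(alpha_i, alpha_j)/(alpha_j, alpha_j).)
A_3 ⊕ B_6

The diagram associated to this matrix has two connected components: the simple roots {alpha_3, alpha_6, alpha_9} form a chain of 3 nodes with single edges (A_3), and {alpha_1, alpha_2, alpha_4, alpha_5, alpha_7, alpha_8} form a chain of 6 nodes with a double edge at one end; the terminal node there is the unique short simple root (B_6). A semisimple Lie algebra decomposes uniquely as the direct sum of simple ideals, one per connected component of its Dynkin diagram, so g ≅ A_3 ⊕ B_6 (dimension 15 + 78 = 93).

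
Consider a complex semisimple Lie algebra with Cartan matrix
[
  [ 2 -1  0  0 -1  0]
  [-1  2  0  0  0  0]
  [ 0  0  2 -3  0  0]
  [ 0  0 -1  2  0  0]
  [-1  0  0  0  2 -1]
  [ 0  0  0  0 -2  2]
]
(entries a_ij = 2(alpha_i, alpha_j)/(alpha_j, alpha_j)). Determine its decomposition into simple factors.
C_4 ⊕ G_2

The diagram associated to this matrix has two connected components: the simple roots {alpha_1, alpha_2, alpha_5, alpha_6} form a chain of 4 nodes with a double edge at one end; the terminal node there is the unique long simple root (C_4), and {alpha_3, alpha_4} form two nodes joined by a triple edge (G_2). A semisimple Lie algebra decomposes uniquely as the direct sum of simple ideals, one per connected component of its Dynkin diagram, so g ≅ C_4 ⊕ G_2 (dimension 36 + 14 = 50).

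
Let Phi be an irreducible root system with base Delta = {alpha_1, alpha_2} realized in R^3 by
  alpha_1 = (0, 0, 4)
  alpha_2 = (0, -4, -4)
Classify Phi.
B_2 (so(5))

Compute the Cartan integers a_ij = 2(alpha_i, alpha_j)/(alpha_j, alpha_j); the resulting 2x2 Cartan matrix is
[[2, -1], [-2, 2]].
The roots have two lengths (squared-length ratio 2:1); the short ones are alpha_{1}. The associated Dynkin diagram is a chain of 2 nodes with a double edge at one end; the terminal node there is the unique short simple root (B_2), so the type is B_2 (the algebra so(5)).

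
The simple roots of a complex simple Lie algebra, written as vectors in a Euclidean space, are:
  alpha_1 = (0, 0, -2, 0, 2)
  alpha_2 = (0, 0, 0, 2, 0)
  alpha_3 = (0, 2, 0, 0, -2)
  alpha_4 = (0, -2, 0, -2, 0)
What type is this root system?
B4

Compute the Cartan integers a_ij = 2(alpha_i, alpha_j)/(alpha_j, alpha_j); the resulting 4x4 Cartan matrix is
[[2, 0, -1, 0], [0, 2, 0, -1], [-1, 0, 2, -1], [0, -2, -1, 2]].
The roots have two lengths (squared-length ratio 2:1); the short ones are alpha_{2}. The associated Dynkin diagram is a chain of 4 nodes with a double edge at one end; the terminal node there is the unique short simple root (B_4), so the type is B_4 (the algebra so(9)).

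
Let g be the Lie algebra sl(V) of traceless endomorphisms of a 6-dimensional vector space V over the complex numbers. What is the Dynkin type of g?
A_5

This is sl(6), which has dimension 6^2 - 1 = 35 and rank 6 - 1 = 5 (a Cartan subalgebra is the diagonal traceless matrices). In the classification of classical Lie algebras, the special linear algebra sl(n+1) has type A_n; here n = 5, so the Dynkin diagram is a chain of 5 nodes with single edges (A_5). Hence the type is A_5.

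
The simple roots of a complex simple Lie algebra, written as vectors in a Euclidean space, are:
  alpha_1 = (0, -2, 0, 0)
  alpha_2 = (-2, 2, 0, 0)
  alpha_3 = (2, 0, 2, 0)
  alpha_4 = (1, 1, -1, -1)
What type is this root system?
Compute the Cartan integers a_ij = 2(alpha_i, alpha_j)/(alpha_j, alpha_j); the resulting 4x4 Cartan matrix is
[[2, -1, 0, -1], [-2, 2, -1, 0], [0, -1, 2, 0], [-1, 0, 0, 2]].
The roots have two lengths (squared-length ratio 2:1); the short ones are alpha_{1,4}. The associated Dynkin diagram is a chain of 4 nodes with a double edge between the middle two (F_4), so the type is F_4.

F_4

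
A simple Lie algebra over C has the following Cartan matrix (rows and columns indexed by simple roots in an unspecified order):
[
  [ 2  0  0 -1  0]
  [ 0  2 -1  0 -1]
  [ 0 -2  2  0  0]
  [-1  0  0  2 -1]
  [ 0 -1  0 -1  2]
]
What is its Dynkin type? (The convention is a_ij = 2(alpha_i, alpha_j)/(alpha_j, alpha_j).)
C_5 (sp(10))

The matrix has rank 5 with 2's on the diagonal. Reading the off-diagonal entries as Dynkin edges (a single edge where a_ij = a_ji = -1; a double or triple edge where a_ij * a_ji = 2 or 3), the diagram is a chain of 5 nodes with a double edge at one end; the terminal node there is the unique long simple root (C_5). One simple-root ordering that puts it in standard form is (alpha_1, alpha_4, alpha_5, alpha_2, alpha_3). So the algebra is type C_5, i.e. sp(10).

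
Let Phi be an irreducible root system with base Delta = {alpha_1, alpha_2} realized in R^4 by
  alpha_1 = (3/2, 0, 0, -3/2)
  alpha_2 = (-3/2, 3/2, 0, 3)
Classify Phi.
G2

Compute the Cartan integers a_ij = 2(alpha_i, alpha_j)/(alpha_j, alpha_j); the resulting 2x2 Cartan matrix is
[[2, -1], [-3, 2]].
The roots have two lengths (squared-length ratio 3:1); the short ones are alpha_{1}. The associated Dynkin diagram is two nodes joined by a triple edge (G_2), so the type is G_2.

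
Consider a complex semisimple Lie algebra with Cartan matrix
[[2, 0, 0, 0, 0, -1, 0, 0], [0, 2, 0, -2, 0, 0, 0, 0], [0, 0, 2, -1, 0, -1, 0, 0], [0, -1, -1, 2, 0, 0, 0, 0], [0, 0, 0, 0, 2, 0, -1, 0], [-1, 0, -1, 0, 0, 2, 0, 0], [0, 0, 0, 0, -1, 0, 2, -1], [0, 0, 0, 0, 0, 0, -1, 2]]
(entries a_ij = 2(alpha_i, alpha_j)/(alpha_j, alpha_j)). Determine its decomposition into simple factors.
type A_3 + type C_5

The diagram associated to this matrix has two connected components: the simple roots {alpha_5, alpha_7, alpha_8} form a chain of 3 nodes with single edges (A_3), and {alpha_1, alpha_2, alpha_3, alpha_4, alpha_6} form a chain of 5 nodes with a double edge at one end; the terminal node there is the unique long simple root (C_5). A semisimple Lie algebra decomposes uniquely as the direct sum of simple ideals, one per connected component of its Dynkin diagram, so g ≅ A_3 ⊕ C_5 (dimension 15 + 55 = 70).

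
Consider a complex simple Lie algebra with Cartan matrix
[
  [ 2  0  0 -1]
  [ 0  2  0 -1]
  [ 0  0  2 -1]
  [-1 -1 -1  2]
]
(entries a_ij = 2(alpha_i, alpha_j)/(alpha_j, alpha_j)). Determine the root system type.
D4

The matrix has rank 4 with 2's on the diagonal. Reading the off-diagonal entries as Dynkin edges (a single edge where a_ij = a_ji = -1; a double or triple edge where a_ij * a_ji = 2 or 3), the diagram is a chain of 2 nodes with a fork of two nodes at one end (D_4). One simple-root ordering that puts it in standard form is (alpha_1, alpha_4, alpha_2, alpha_3). So the algebra is type D_4, i.e. so(8).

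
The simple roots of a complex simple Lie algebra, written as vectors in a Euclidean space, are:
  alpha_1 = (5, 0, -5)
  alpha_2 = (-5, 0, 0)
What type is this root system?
B_2

Compute the Cartan integers a_ij = 2(alpha_i, alpha_j)/(alpha_j, alpha_j); the resulting 2x2 Cartan matrix is
[[2, -2], [-1, 2]].
The roots have two lengths (squared-length ratio 2:1); the short ones are alpha_{2}. The associated Dynkin diagram is a chain of 2 nodes with a double edge at one end; the terminal node there is the unique short simple root (B_2), so the type is B_2 (the algebra so(5)).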